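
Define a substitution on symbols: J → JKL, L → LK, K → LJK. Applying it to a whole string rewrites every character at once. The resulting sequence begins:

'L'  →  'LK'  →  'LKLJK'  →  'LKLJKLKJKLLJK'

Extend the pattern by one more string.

LKLJKLKJKLLJKLKLJKJKLLJKLKLKJKLLJK

Replace each of the 13 characters of LKLJKLKJKLLJK in place — LK LJK LK JKL LJK LK LJK JKL LJK LK LK JKL LJK — and concatenate.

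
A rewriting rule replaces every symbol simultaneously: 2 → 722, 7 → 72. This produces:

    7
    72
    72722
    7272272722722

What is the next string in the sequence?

Applying the rule to each of the 13 symbols of 7272272722722 gives the pieces 72 722 72 722 722 72 722 72 722 722 72 722 722, which concatenate to the answer.

7272272722722727227272272272722722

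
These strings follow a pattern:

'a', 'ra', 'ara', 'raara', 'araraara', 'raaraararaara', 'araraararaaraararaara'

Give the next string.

This is a Fibonacci-style word recurrence s(k) = s(k−2)·s(k−1): e.g. a·ra = ara.
So term 8 is raaraararaara·araraararaaraararaara.

raaraararaaraararaararaaraararaara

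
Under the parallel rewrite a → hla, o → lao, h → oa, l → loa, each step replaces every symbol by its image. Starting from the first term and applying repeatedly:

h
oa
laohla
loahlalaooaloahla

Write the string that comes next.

φ(loahlalaooaloahla) expands symbol-by-symbol to loa lao hla oa loa hla loa hla lao lao hla loa lao hla oa loa hla; joining the 17 pieces gives the next term.

loalaohlaoaloahlaloahlalaolaohlaloalaohlaoaloahla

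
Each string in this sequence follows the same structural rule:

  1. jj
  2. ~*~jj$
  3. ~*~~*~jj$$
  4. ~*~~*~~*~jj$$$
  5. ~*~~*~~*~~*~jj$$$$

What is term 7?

Every step adds ~*~ to the front and $ to the end of the previous string.
From ~*~~*~~*~~*~jj$$$$, 2 further steps: ~*~~*~~*~~*~jj$$$$ → ~*~~*~~*~~*~~*~jj$$$$$ → (answer).

~*~~*~~*~~*~~*~~*~jj$$$$$$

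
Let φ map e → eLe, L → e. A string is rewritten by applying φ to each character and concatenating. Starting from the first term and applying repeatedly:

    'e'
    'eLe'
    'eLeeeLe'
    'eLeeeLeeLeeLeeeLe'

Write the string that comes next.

Rewriting the 17 symbols of eLeeeLeeLeeLeeeLe one by one yields eLe e eLe eLe eLe e eLe eLe e eLe eLe e eLe eLe eLe e eLe; concatenated:

eLeeeLeeLeeLeeeLeeLeeeLeeLeeeLeeLeeLeeeLe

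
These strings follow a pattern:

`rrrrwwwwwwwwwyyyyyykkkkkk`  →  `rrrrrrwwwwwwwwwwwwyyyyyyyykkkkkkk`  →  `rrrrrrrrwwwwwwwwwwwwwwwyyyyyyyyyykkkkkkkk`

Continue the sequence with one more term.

Term n consists of 2n-2 r's, followed by 3n w's, followed by 2n y's, followed by n+3 k's, where the shown terms are n = 3, 4, 5.
At n = 6 the blocks have lengths 10, 18, 12, 9.

rrrrrrrrrrwwwwwwwwwwwwwwwwwwyyyyyyyyyyyykkkkkkkkk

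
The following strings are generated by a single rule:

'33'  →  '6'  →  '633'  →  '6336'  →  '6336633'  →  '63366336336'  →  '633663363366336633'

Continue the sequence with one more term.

63366336336633663363366336336

From term 3 onward, concatenate the last term with the second-to-last: 6·33 = 633, 633·6 = 6336, …
The next term joins 633663363366336633 and 63366336336.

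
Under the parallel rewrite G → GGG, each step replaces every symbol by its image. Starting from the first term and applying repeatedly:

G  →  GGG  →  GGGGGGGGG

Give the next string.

Apply φ to GGGGGGGGG symbol by symbol: G→GGG, G→GGG, G→GGG, G→GGG, G→GGG, G→GGG, G→GGG, G→GGG, G→GGG; joined: GGG GGG GGG GGG GGG GGG GGG GGG GGG.

GGGGGGGGGGGGGGGGGGGGGGGGGGG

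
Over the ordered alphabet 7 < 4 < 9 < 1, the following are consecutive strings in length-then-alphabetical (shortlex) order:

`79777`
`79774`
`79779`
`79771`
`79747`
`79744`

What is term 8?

79741

Advancing 2 positions from 79744 through 79744 → 79749 reaches term 8.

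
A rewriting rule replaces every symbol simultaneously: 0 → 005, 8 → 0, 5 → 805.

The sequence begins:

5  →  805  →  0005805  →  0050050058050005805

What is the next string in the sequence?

Rewriting the 19 symbols of 0050050058050005805 one by one yields 005 005 805 005 005 805 005 005 805 0 005 805 005 005 005 805 0 005 805; concatenated:

00500580500500580500500580500058050050050058050005805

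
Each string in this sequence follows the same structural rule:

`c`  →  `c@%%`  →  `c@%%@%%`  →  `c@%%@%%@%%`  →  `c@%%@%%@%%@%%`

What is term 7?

Every step adds @%% to the end: s(k+1) = s(k)·@%%.
From c@%%@%%@%%@%%, 2 further steps: c@%%@%%@%%@%% → c@%%@%%@%%@%%@%% → (answer).

c@%%@%%@%%@%%@%%@%%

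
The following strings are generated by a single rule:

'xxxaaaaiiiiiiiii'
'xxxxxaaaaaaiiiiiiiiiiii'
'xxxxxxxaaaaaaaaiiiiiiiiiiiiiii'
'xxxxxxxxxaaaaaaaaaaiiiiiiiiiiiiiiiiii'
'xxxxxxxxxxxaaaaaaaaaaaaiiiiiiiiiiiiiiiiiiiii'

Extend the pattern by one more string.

Reading off run lengths: x runs 3, 5, 7, 9, 11; a runs 4, 6, 8, 10, 12; i runs 9, 12, 15, 18, 21 — each is linear in n, where the shown terms are n = 2, 3, 4, 5, 6.
Setting n = 7 gives 13, 14, 24 characters in each block.

xxxxxxxxxxxxxaaaaaaaaaaaaaaiiiiiiiiiiiiiiiiiiiiiiii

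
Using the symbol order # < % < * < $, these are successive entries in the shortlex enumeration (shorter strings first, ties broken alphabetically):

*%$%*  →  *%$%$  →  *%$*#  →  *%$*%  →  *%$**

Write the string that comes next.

Find the rightmost character of *%$** below $, bump it to the next letter, and reset everything to its right to #.

*%$*$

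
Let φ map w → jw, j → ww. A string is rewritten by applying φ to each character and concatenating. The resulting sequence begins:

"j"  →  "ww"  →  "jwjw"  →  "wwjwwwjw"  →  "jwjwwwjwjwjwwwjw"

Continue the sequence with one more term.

φ(jwjwwwjwjwjwwwjw) expands symbol-by-symbol to ww jw ww jw jw jw ww jw ww jw ww jw jw jw ww jw; joining the 16 pieces gives the next term.

wwjwwwjwjwjwwwjwwwjwwwjwjwjwwwjw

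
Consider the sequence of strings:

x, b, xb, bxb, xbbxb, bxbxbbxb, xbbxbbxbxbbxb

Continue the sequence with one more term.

Each term (from the third on) is the two preceding terms concatenated in order: term 3 = x·b = xb.
The next term joins bxbxbbxb and xbbxbbxbxbbxb.

bxbxbbxbxbbxbbxbxbbxb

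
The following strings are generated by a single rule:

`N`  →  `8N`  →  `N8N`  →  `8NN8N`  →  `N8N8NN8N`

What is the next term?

8NN8NN8N8NN8N

Each term (from the third on) is the two preceding terms concatenated in order: term 3 = N·8N = N8N.
So term 6 is 8NN8N·N8N8NN8N.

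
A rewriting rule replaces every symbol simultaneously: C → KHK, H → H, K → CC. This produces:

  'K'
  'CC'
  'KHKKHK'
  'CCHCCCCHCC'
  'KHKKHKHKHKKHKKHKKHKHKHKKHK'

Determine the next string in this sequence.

CCHCCCCHCCHCCHCCCCHCCCCHCCCCHCCHCCHCCCCHCC

φ(KHKKHKHKHKKHKKHKKHKHKHKKHK) expands symbol-by-symbol to CC H CC CC H CC H CC H CC CC H CC CC H CC CC H CC H CC H CC CC H CC; joining the 26 pieces gives the next term.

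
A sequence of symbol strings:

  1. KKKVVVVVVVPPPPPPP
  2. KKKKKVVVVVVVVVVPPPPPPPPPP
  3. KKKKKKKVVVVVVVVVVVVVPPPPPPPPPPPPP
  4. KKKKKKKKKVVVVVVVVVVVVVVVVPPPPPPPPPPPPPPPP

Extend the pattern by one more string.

Reading off run lengths: K runs 3, 5, 7, 9; V runs 7, 10, 13, 16; P runs 7, 10, 13, 16 — each is linear in n, where the shown terms are n = 2, 3, 4, 5.
At n = 6 the blocks have lengths 11, 19, 19.

KKKKKKKKKKKVVVVVVVVVVVVVVVVVVVPPPPPPPPPPPPPPPPPPP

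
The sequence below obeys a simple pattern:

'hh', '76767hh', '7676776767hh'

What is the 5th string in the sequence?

76767767677676776767hh

Each term is the previous one with 76767 prepended.
From 7676776767hh, 2 further steps: 7676776767hh → 767677676776767hh → (answer).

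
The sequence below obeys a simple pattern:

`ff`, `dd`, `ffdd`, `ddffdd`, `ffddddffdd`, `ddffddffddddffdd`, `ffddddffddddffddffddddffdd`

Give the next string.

From term 3 onward, concatenate the second-to-last term with the last: ff·dd = ffdd, dd·ffdd = ddffdd, …
So term 8 is ddffddffddddffdd·ffddddffddddffddffddddffdd.

ddffddffddddffddffddddffddddffddffddddffdd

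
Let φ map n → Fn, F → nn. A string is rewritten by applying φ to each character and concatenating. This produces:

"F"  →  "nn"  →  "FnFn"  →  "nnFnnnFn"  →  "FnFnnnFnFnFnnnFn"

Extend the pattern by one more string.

nnFnnnFnFnFnnnFnnnFnnnFnFnFnnnFn

Applying the rule to each of the 16 symbols of FnFnnnFnFnFnnnFn gives the pieces nn Fn nn Fn Fn Fn nn Fn nn Fn nn Fn Fn Fn nn Fn, which concatenate to the answer.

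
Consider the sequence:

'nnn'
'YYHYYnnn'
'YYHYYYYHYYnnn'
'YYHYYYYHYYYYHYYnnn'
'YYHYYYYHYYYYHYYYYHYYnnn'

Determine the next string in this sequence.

Every step adds YYHYY at the front: s(k+1) = YYHYY·s(k).
Applying this once more to YYHYYYYHYYYYHYYYYHYYnnn:

YYHYYYYHYYYYHYYYYHYYYYHYYnnn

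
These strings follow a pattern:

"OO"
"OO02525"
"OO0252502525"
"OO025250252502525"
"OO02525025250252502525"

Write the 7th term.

OO025250252502525025250252502525

The strings grow by a fixed suffix 02525 each time.
From OO02525025250252502525, 2 further steps: OO02525025250252502525 → OO0252502525025250252502525 → (answer).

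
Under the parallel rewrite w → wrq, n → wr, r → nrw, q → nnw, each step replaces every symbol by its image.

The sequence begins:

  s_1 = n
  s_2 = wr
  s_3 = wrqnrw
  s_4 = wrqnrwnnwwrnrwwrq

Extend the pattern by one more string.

Rewriting the 17 symbols of wrqnrwnnwwrnrwwrq one by one yields wrq nrw nnw wr nrw wrq wr wr wrq wrq nrw wr nrw wrq wrq nrw nnw; concatenated:

wrqnrwnnwwrnrwwrqwrwrwrqwrqnrwwrnrwwrqwrqnrwnnw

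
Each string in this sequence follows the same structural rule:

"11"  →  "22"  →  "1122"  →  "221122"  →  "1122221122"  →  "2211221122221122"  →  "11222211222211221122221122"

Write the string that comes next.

221122112222112211222211222211221122221122

From term 3 onward, concatenate the second-to-last term with the last: 11·22 = 1122, 22·1122 = 221122, …
So term 8 is 2211221122221122·11222211222211221122221122.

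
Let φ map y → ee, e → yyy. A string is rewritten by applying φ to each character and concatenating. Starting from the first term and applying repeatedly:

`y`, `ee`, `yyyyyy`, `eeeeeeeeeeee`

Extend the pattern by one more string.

yyyyyyyyyyyyyyyyyyyyyyyyyyyyyyyyyyyy

Apply φ to eeeeeeeeeeee symbol by symbol: e→yyy, e→yyy, e→yyy, e→yyy, e→yyy, e→yyy, e→yyy, e→yyy, e→yyy, e→yyy, e→yyy, e→yyy; joined: yyy yyy yyy yyy yyy yyy yyy yyy yyy yyy yyy yyy.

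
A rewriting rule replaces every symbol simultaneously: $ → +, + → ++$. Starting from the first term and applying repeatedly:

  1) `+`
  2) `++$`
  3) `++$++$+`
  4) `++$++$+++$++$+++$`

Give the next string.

Applying the rule to each of the 17 symbols of ++$++$+++$++$+++$ gives the pieces ++$ ++$ + ++$ ++$ + ++$ ++$ ++$ + ++$ ++$ + ++$ ++$ ++$ +, which concatenate to the answer.

++$++$+++$++$+++$++$++$+++$++$+++$++$++$+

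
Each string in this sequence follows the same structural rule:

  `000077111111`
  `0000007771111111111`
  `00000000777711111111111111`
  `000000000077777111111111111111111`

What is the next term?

The n-th term is 2n 0's then n 7's then 4n-2 1's, where the shown terms are n = 2, 3, 4, 5.
Setting n = 6 gives 12, 6, 22 characters in each block.

0000000000007777771111111111111111111111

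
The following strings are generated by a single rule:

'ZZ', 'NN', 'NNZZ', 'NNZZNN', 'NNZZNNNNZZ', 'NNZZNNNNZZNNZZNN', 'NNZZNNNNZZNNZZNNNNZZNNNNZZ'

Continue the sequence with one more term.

NNZZNNNNZZNNZZNNNNZZNNNNZZNNZZNNNNZZNNZZNN

Each term (from the third on) is the previous term followed by the one before it: term 3 = NN·ZZ = NNZZ.
Continuing: NNZZNNNNZZNNZZNNNNZZNNNNZZ · NNZZNNNNZZNNZZNN gives term 8.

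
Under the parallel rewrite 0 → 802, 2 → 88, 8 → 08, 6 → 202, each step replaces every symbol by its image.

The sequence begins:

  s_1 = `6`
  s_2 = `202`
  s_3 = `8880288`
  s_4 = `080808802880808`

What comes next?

φ(080808802880808) expands symbol-by-symbol to 802 08 802 08 802 08 08 802 88 08 08 802 08 802 08; joining the 15 pieces gives the next term.

802088020880208088028808088020880208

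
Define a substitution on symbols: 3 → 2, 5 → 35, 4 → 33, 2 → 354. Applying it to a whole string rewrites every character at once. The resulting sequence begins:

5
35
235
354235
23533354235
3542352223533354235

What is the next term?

Rewriting the 19 symbols of 3542352223533354235 one by one yields 2 35 33 354 2 35 354 354 354 2 35 2 2 2 35 33 354 2 35; concatenated:

235333542353543543542352223533354235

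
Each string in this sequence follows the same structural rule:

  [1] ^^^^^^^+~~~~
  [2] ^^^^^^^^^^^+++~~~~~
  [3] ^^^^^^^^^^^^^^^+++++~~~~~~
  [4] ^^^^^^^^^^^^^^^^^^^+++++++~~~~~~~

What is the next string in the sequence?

Reading off run lengths: ^ runs 7, 11, 15, 19; + runs 1, 3, 5, 7; ~ runs 4, 5, 6, 7 — each is linear in n (n = 1, 2, …).
For the next term, n = 5, so the run lengths are 23, 9, 8.

^^^^^^^^^^^^^^^^^^^^^^^+++++++++~~~~~~~~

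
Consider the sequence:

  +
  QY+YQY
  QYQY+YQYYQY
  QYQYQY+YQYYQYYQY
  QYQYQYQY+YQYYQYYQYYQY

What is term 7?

QYQYQYQYQYQY+YQYYQYYQYYQYYQYYQY

Each term wraps the previous one in QY on the left and YQY on the right.
From QYQYQYQY+YQYYQYYQYYQY, 2 further steps: QYQYQYQY+YQYYQYYQYYQY → QYQYQYQYQY+YQYYQYYQYYQYYQY → (answer).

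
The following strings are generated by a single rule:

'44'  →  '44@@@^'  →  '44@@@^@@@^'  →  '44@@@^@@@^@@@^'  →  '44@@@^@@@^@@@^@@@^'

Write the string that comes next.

Each term is the previous one with @@@^ appended.
Applying this once more to 44@@@^@@@^@@@^@@@^:

44@@@^@@@^@@@^@@@^@@@^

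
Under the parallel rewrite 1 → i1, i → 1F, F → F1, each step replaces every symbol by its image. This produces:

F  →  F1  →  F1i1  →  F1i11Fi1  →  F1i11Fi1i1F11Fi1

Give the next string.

Rewriting the 16 symbols of F1i11Fi1i1F11Fi1 one by one yields F1 i1 1F i1 i1 F1 1F i1 1F i1 F1 i1 i1 F1 1F i1; concatenated:

F1i11Fi1i1F11Fi11Fi1F1i1i1F11Fi1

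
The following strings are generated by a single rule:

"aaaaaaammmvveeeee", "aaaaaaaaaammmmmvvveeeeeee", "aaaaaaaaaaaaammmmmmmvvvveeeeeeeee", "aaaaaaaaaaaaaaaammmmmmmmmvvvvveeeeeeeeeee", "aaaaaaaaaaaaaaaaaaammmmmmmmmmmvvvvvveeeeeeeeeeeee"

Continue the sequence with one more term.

The n-th term is 3n+1 a's then 2n-1 m's then n v's then 2n+1 e's, where the shown terms are n = 2, 3, 4, 5, 6.
At n = 7 the blocks have lengths 22, 13, 7, 15.

aaaaaaaaaaaaaaaaaaaaaammmmmmmmmmmmmvvvvvvveeeeeeeeeeeeeee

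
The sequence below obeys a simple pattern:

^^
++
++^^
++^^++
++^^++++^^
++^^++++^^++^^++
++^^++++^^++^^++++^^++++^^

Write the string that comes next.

Each term (from the third on) is the previous term followed by the one before it: term 3 = ++·^^ = ++^^.
Continuing: ++^^++++^^++^^++++^^++++^^ · ++^^++++^^++^^++ gives term 8.

++^^++++^^++^^++++^^++++^^++^^++++^^++^^++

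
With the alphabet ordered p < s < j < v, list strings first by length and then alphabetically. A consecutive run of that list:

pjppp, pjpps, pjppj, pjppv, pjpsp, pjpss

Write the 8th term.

Advancing 2 positions from pjpss through pjpss → pjpsj reaches term 8.

pjpsv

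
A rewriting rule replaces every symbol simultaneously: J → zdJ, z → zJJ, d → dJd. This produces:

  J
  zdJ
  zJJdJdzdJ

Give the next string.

zJJzdJzdJdJdzdJdJdzJJdJdzdJ

Expanding zJJdJdzdJ: z→zJJ, J→zdJ, J→zdJ, d→dJd, J→zdJ, d→dJd, z→zJJ, d→dJd, J→zdJ. Concatenated: zJJ zdJ zdJ dJd zdJ dJd zJJ dJd zdJ.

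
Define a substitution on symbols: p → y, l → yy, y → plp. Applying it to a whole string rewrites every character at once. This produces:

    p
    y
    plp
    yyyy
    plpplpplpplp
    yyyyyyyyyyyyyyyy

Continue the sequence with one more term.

φ(yyyyyyyyyyyyyyyy) expands symbol-by-symbol to plp plp plp plp plp plp plp plp plp plp plp plp plp plp plp plp; joining the 16 pieces gives the next term.

plpplpplpplpplpplpplpplpplpplpplpplpplpplpplpplp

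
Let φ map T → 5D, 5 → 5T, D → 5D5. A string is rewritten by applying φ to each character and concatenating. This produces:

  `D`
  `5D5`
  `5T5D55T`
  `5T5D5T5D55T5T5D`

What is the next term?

Rewriting the 15 symbols of 5T5D5T5D55T5T5D one by one yields 5T 5D 5T 5D5 5T 5D 5T 5D5 5T 5T 5D 5T 5D 5T 5D5; concatenated:

5T5D5T5D55T5D5T5D55T5T5D5T5D5T5D5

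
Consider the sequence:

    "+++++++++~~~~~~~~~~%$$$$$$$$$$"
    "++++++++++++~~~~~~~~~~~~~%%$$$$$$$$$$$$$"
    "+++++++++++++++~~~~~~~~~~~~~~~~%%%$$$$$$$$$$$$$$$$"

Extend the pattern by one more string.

Each string has the form +^{3n} ~^{3n+1} %^{n-2} $^{3n+1}, where the shown terms are n = 3, 4, 5.
At n = 6 the blocks have lengths 18, 19, 4, 19.

++++++++++++++++++~~~~~~~~~~~~~~~~~~~%%%%$$$$$$$$$$$$$$$$$$$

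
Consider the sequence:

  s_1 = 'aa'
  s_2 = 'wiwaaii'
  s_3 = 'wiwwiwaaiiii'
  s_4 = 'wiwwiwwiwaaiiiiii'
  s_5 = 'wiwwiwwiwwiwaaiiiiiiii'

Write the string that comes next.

Every step adds wiw to the front and ii to the end of the previous string.
Applying this once more to wiwwiwwiwwiwaaiiiiiiii:

wiwwiwwiwwiwwiwaaiiiiiiiiii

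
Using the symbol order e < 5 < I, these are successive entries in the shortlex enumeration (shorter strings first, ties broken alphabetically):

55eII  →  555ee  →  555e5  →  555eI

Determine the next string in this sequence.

5555e

Find the rightmost character of 555eI below I, bump it to the next letter, and reset everything to its right to e.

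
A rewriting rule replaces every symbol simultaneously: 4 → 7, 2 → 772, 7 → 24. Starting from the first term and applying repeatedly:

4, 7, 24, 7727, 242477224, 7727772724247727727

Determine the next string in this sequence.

242477224242477224772777272424772242477224

φ(7727772724247727727) expands symbol-by-symbol to 24 24 772 24 24 24 772 24 772 7 772 7 24 24 772 24 24 772 24; joining the 19 pieces gives the next term.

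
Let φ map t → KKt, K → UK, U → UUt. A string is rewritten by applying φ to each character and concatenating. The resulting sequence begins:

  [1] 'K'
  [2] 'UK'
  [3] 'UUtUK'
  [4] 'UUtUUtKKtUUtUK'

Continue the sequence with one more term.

Rewriting the 14 symbols of UUtUUtKKtUUtUK one by one yields UUt UUt KKt UUt UUt KKt UK UK KKt UUt UUt KKt UUt UK; concatenated:

UUtUUtKKtUUtUUtKKtUKUKKKtUUtUUtKKtUUtUK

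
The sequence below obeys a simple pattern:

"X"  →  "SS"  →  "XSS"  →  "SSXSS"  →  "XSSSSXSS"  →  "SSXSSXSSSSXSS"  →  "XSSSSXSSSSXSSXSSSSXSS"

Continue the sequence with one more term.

From term 3 onward, concatenate the second-to-last term with the last: X·SS = XSS, SS·XSS = SSXSS, …
The next term joins SSXSSXSSSSXSS and XSSSSXSSSSXSSXSSSSXSS.

SSXSSXSSSSXSSXSSSSXSSSSXSSXSSSSXSS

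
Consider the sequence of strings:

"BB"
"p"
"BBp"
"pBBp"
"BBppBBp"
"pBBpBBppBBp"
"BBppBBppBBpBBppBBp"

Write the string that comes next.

pBBpBBppBBpBBppBBppBBpBBppBBp

This is a Fibonacci-style word recurrence s(k) = s(k−2)·s(k−1): e.g. BB·p = BBp.
So term 8 is pBBpBBppBBp·BBppBBppBBpBBppBBp.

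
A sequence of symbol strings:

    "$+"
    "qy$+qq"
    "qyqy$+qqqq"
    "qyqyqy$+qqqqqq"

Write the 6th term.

Each term wraps the previous one in qy on the left and qq on the right.
From qyqyqy$+qqqqqq, 2 further steps: qyqyqy$+qqqqqq → qyqyqyqy$+qqqqqqqq → (answer).

qyqyqyqyqy$+qqqqqqqqqq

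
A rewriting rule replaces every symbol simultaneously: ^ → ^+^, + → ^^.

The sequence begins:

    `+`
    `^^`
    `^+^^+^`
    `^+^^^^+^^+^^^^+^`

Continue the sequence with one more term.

Replace each of the 16 characters of ^+^^^^+^^+^^^^+^ in place — ^+^ ^^ ^+^ ^+^ ^+^ ^+^ ^^ ^+^ ^+^ ^^ ^+^ ^+^ ^+^ ^+^ ^^ ^+^ — and concatenate.

^+^^^^+^^+^^+^^+^^^^+^^+^^^^+^^+^^+^^+^^^^+^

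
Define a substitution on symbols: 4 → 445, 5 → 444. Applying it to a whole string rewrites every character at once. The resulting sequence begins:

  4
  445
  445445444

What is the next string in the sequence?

Apply φ to 445445444 symbol by symbol: 4→445, 4→445, 5→444, 4→445, 4→445, 5→444, 4→445, 4→445, 4→445; joined: 445 445 444 445 445 444 445 445 445.

445445444445445444445445445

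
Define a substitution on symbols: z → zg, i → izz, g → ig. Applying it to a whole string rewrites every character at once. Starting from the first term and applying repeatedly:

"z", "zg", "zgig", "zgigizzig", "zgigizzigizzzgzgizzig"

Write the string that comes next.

φ(zgigizzigizzzgzgizzig) expands symbol-by-symbol to zg ig izz ig izz zg zg izz ig izz zg zg zg ig zg ig izz zg zg izz ig; joining the 21 pieces gives the next term.

zgigizzigizzzgzgizzigizzzgzgzgigzgigizzzgzgizzig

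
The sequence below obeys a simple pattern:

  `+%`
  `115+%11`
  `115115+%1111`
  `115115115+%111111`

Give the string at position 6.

115115115115115+%1111111111

Every step adds 115 to the front and 11 to the end of the previous string.
From 115115115+%111111, 2 further steps: 115115115+%111111 → 115115115115+%11111111 → (answer).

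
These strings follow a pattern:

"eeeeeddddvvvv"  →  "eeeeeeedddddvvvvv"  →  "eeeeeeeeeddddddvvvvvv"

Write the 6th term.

eeeeeeeeeeeeeeedddddddddvvvvvvvvv

Reading off run lengths: e runs 5, 7, 9; d runs 4, 5, 6; v runs 4, 5, 6 — each is linear in n, where the shown terms are n = 3, 4, 5.
For term 6, n = 8, so the run lengths are 15, 9, 9.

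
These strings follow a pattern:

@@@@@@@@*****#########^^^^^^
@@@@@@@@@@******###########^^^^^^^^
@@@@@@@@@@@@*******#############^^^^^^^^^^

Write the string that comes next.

Term n consists of 2n+2 @'s, followed by n+2 *'s, followed by 2n+3 #'s, followed by 2n ^'s, where the shown terms are n = 3, 4, 5.
Setting n = 6 gives 14, 8, 15, 12 characters in each block.

@@@@@@@@@@@@@@********###############^^^^^^^^^^^^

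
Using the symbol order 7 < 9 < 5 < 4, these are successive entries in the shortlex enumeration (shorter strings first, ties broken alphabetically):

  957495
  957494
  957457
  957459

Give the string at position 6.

957454

Continuing the enumeration 2 steps past 957459: 957459 → 957455 → (answer).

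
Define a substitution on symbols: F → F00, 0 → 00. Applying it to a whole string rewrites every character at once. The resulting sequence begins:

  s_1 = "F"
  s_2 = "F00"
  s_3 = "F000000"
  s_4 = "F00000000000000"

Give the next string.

Rewriting the 15 symbols of F00000000000000 one by one yields F00 00 00 00 00 00 00 00 00 00 00 00 00 00 00; concatenated:

F000000000000000000000000000000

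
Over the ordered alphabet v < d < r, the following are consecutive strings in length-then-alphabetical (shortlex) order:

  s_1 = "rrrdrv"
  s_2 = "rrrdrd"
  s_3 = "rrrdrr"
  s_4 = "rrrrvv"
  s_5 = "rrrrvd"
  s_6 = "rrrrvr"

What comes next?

Find the rightmost character of rrrrvr below r, bump it to the next letter, and reset everything to its right to v.

rrrrdv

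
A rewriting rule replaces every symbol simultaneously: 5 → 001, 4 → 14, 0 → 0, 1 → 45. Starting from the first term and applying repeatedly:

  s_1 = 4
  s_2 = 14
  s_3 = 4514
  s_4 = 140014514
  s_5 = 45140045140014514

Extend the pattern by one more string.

140014514001400145140045140014514

Applying the rule to each of the 17 symbols of 45140045140014514 gives the pieces 14 001 45 14 0 0 14 001 45 14 0 0 45 14 001 45 14, which concatenate to the answer.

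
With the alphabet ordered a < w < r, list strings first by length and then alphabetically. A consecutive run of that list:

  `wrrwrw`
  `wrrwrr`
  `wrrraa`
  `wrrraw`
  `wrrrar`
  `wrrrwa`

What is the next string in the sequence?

Treat wrrrwa as a base-3 numeral over the given alphabet and add one, carrying through any trailing r's.

wrrrww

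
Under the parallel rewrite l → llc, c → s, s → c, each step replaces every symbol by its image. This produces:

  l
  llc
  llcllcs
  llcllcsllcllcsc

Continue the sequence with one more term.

Rewriting the 15 symbols of llcllcsllcllcsc one by one yields llc llc s llc llc s c llc llc s llc llc s c s; concatenated:

llcllcsllcllcscllcllcsllcllcscs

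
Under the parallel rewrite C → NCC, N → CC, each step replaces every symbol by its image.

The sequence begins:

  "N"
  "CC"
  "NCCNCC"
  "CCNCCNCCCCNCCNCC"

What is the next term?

Replace each of the 16 characters of CCNCCNCCCCNCCNCC in place — NCC NCC CC NCC NCC CC NCC NCC NCC NCC CC NCC NCC CC NCC NCC — and concatenate.

NCCNCCCCNCCNCCCCNCCNCCNCCNCCCCNCCNCCCCNCCNCC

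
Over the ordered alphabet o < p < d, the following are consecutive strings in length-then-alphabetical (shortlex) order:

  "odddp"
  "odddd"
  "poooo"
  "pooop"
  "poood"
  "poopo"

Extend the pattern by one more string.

Treat poopo as a base-3 numeral over the given alphabet and add one, carrying through any trailing d's.

poopp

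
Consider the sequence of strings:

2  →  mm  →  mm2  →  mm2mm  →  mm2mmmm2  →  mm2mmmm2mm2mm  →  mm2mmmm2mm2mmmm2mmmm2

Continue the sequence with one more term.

From term 3 onward, concatenate the last term with the second-to-last: mm·2 = mm2, mm2·mm = mm2mm, …
Continuing: mm2mmmm2mm2mmmm2mmmm2 · mm2mmmm2mm2mm gives term 8.

mm2mmmm2mm2mmmm2mmmm2mm2mmmm2mm2mm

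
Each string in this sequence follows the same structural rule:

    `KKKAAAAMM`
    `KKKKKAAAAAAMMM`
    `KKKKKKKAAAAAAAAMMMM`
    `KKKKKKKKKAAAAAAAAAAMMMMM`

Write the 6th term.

KKKKKKKKKKKKKAAAAAAAAAAAAAAMMMMMMM

Term n consists of 2n-1 K's, followed by 2n A's, followed by n M's, where the shown terms are n = 2, 3, 4, 5.
Setting n = 7 gives 13, 14, 7 characters in each block.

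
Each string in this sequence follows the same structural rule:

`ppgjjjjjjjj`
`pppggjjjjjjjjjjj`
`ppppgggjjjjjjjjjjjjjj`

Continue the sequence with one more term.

Reading off run lengths: p runs 2, 3, 4; g runs 1, 2, 3; j runs 8, 11, 14 — each is linear in n, where the shown terms are n = 2, 3, 4.
Setting n = 5 gives 5, 4, 17 characters in each block.

pppppggggjjjjjjjjjjjjjjjjj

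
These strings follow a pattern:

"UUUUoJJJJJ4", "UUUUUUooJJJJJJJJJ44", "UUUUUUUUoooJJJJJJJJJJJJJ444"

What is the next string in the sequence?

Reading off run lengths: U runs 4, 6, 8; o runs 1, 2, 3; J runs 5, 9, 13; 4 runs 1, 2, 3 — each is linear in n (n = 1, 2, …).
Setting n = 4 gives 10, 4, 17, 4 characters in each block.

UUUUUUUUUUooooJJJJJJJJJJJJJJJJJ4444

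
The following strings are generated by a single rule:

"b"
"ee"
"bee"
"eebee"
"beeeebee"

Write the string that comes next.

eebeebeeeebee

Each term (from the third on) is the two preceding terms concatenated in order: term 3 = b·ee = bee.
Continuing: eebee · beeeebee gives term 6.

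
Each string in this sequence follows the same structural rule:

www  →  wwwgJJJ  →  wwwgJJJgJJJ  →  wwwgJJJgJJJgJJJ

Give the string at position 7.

Every step adds gJJJ to the end: s(k+1) = s(k)·gJJJ.
From wwwgJJJgJJJgJJJ, 3 further steps: wwwgJJJgJJJgJJJ → wwwgJJJgJJJgJJJgJJJ → wwwgJJJgJJJgJJJgJJJgJJJ → (answer).

wwwgJJJgJJJgJJJgJJJgJJJgJJJ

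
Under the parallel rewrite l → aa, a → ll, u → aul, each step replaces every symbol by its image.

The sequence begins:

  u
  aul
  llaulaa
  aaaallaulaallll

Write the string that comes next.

Replace each of the 15 characters of aaaallaulaallll in place — ll ll ll ll aa aa ll aul aa ll ll aa aa aa aa — and concatenate.

llllllllaaaallaulaallllaaaaaaaa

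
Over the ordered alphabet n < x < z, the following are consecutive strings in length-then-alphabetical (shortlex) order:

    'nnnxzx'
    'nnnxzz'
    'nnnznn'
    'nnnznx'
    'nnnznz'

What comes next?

nnnzxn

Find the rightmost character of nnnznz below z, bump it to the next letter, and reset everything to its right to n.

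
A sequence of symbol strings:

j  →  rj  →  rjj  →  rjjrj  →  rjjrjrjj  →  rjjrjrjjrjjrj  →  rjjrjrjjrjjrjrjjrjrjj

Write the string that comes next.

rjjrjrjjrjjrjrjjrjrjjrjjrjrjjrjjrj

From term 3 onward, concatenate the last term with the second-to-last: rj·j = rjj, rjj·rj = rjjrj, …
The next term joins rjjrjrjjrjjrjrjjrjrjj and rjjrjrjjrjjrj.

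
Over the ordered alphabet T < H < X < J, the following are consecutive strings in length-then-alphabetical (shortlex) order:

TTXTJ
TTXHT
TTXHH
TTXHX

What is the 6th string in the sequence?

Advancing 2 positions from TTXHX through TTXHX → TTXHJ reaches term 6.

TTXXT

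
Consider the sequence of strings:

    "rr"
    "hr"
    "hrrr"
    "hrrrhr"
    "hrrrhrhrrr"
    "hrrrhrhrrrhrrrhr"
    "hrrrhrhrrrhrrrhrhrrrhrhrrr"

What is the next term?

Each term (from the third on) is the previous term followed by the one before it: term 3 = hr·rr = hrrr.
So term 8 is hrrrhrhrrrhrrrhrhrrrhrhrrr·hrrrhrhrrrhrrrhr.

hrrrhrhrrrhrrrhrhrrrhrhrrrhrrrhrhrrrhrrrhr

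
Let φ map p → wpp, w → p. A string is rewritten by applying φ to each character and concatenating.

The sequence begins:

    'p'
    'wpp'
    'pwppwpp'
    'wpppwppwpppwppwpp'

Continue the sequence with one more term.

pwppwppwpppwppwpppwppwppwpppwppwpppwppwpp

Applying the rule to each of the 17 symbols of wpppwppwpppwppwpp gives the pieces p wpp wpp wpp p wpp wpp p wpp wpp wpp p wpp wpp p wpp wpp, which concatenate to the answer.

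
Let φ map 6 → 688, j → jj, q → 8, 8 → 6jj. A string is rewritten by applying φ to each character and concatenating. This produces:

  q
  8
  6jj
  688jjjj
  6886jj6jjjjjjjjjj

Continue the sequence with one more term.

φ(6886jj6jjjjjjjjjj) expands symbol-by-symbol to 688 6jj 6jj 688 jj jj 688 jj jj jj jj jj jj jj jj jj jj; joining the 17 pieces gives the next term.

6886jj6jj688jjjj688jjjjjjjjjjjjjjjjjjjj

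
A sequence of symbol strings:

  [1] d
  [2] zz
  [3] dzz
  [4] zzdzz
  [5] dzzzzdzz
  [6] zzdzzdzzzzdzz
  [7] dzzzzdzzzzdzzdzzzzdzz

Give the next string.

Each term (from the third on) is the two preceding terms concatenated in order: term 3 = d·zz = dzz.
Continuing: zzdzzdzzzzdzz · dzzzzdzzzzdzzdzzzzdzz gives term 8.

zzdzzdzzzzdzzdzzzzdzzzzdzzdzzzzdzz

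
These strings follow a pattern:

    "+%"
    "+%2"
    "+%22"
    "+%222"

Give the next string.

Each term is the previous one with 2 appended.
One more step from +%222 gives the answer.

+%2222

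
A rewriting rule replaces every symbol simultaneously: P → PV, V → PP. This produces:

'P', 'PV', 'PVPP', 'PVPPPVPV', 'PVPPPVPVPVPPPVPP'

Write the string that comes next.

Rewriting the 16 symbols of PVPPPVPVPVPPPVPP one by one yields PV PP PV PV PV PP PV PP PV PP PV PV PV PP PV PV; concatenated:

PVPPPVPVPVPPPVPPPVPPPVPVPVPPPVPV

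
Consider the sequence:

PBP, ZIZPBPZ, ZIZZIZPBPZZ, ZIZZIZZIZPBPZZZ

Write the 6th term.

s(k+1) = ZIZ·s(k)·Z, so each term gains ZIZ as a prefix and Z as a suffix.
From ZIZZIZZIZPBPZZZ, 2 further steps: ZIZZIZZIZPBPZZZ → ZIZZIZZIZZIZPBPZZZZ → (answer).

ZIZZIZZIZZIZZIZPBPZZZZZ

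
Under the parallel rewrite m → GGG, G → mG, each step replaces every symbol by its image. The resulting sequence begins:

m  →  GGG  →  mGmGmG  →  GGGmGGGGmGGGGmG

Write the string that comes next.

φ(GGGmGGGGmGGGGmG) expands symbol-by-symbol to mG mG mG GGG mG mG mG mG GGG mG mG mG mG GGG mG; joining the 15 pieces gives the next term.

mGmGmGGGGmGmGmGmGGGGmGmGmGmGGGGmG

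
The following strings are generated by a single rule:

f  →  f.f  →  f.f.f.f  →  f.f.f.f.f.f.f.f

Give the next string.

f.f.f.f.f.f.f.f.f.f.f.f.f.f.f.f

s(k+1) = s(k)·.·s(k) — each term doubles the last with '.' between the halves.
One more doubling of f.f.f.f.f.f.f.f gives the answer.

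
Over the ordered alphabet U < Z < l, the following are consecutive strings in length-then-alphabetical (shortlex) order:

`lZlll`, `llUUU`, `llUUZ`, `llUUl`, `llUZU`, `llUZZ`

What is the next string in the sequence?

The successor of llUZZ increments the rightmost position that isn't already l and resets every position after it to U.

llUZl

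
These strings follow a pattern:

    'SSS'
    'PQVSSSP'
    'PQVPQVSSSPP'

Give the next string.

PQVPQVPQVSSSPPP

Each term wraps the previous one in PQV on the left and P on the right.
So the next term is PQV·PQVPQVSSSPP·P.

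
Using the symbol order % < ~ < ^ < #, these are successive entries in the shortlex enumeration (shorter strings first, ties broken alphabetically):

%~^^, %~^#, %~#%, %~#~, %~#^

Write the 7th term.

Advancing 2 positions from %~#^ through %~#^ → %~## reaches term 7.

%^%%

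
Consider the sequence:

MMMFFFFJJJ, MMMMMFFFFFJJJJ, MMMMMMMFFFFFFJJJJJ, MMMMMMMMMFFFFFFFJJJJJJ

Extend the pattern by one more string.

Term n consists of 2n-1 M's, followed by n+2 F's, followed by n+1 J's, where the shown terms are n = 2, 3, 4, 5.
For the next term, n = 6, so the run lengths are 11, 8, 7.

MMMMMMMMMMMFFFFFFFFJJJJJJJ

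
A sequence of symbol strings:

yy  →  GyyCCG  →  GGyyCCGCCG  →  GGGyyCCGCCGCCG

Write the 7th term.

GGGGGGyyCCGCCGCCGCCGCCGCCG

Every step adds G to the front and CCG to the end of the previous string.
From GGGyyCCGCCGCCG, 3 further steps: GGGyyCCGCCGCCG → GGGGyyCCGCCGCCGCCG → GGGGGyyCCGCCGCCGCCGCCG → (answer).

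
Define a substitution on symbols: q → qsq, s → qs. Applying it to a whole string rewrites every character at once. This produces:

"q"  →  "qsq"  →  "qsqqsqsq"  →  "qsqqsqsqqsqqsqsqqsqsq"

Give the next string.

Rewriting the 21 symbols of qsqqsqsqqsqqsqsqqsqsq one by one yields qsq qs qsq qsq qs qsq qs qsq qsq qs qsq qsq qs qsq qs qsq qsq qs qsq qs qsq; concatenated:

qsqqsqsqqsqqsqsqqsqsqqsqqsqsqqsqqsqsqqsqsqqsqqsqsqqsqsq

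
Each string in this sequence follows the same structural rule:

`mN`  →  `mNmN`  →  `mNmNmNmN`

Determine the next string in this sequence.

Every step duplicates the string.
So the next term is two copies of mNmNmNmN.

mNmNmNmNmNmNmNmN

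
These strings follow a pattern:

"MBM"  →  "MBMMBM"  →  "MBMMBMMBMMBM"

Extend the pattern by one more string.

s(k+1) = s(k)·s(k) — each term doubles the last.
Doubling MBMMBMMBMMBM:

MBMMBMMBMMBMMBMMBMMBMMBM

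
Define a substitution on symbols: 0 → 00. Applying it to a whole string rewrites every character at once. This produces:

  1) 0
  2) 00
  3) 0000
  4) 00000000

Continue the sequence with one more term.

Rewriting each symbol of 00000000: 0→00, 0→00, 0→00, 0→00, 0→00, 0→00, 0→00, 0→00, which concatenates to 00 00 00 00 00 00 00 00.

0000000000000000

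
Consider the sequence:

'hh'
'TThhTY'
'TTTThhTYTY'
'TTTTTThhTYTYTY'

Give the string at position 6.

TTTTTTTTTThhTYTYTYTYTY

s(k+1) = TT·s(k)·TY, so each term gains TT as a prefix and TY as a suffix.
From TTTTTThhTYTYTY, 2 further steps: TTTTTThhTYTYTY → TTTTTTTThhTYTYTYTY → (answer).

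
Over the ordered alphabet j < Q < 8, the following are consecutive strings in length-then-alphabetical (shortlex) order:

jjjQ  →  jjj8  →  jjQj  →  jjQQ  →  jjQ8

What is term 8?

jj88

Advancing 3 positions from jjQ8 through jjQ8 → jj8j → jj8Q reaches term 8.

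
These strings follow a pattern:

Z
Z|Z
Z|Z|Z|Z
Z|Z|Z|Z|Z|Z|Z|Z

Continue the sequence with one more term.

Z|Z|Z|Z|Z|Z|Z|Z|Z|Z|Z|Z|Z|Z|Z|Z

Each string is two copies of the previous one joined by '|'.
One more doubling of Z|Z|Z|Z|Z|Z|Z|Z gives the answer.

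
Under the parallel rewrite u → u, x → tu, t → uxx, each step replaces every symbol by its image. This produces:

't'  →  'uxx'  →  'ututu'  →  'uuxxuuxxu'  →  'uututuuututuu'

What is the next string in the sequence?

uuuxxuuxxuuuuxxuuxxuu

Applying the rule to each of the 13 symbols of uututuuututuu gives the pieces u u uxx u uxx u u u uxx u uxx u u, which concatenate to the answer.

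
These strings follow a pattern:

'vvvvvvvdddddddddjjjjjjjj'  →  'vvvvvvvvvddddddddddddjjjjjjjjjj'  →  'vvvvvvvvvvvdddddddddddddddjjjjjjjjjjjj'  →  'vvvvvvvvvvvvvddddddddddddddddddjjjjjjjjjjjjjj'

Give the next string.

Reading off run lengths: v runs 7, 9, 11, 13; d runs 9, 12, 15, 18; j runs 8, 10, 12, 14 — each is linear in n, where the shown terms are n = 3, 4, 5, 6.
For the next term, n = 7, so the run lengths are 15, 21, 16.

vvvvvvvvvvvvvvvdddddddddddddddddddddjjjjjjjjjjjjjjjj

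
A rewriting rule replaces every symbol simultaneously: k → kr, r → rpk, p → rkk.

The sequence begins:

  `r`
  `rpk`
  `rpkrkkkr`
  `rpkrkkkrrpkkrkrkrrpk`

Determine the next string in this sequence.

rpkrkkkrrpkkrkrkrrpkrpkrkkkrkrrpkkrrpkkrrpkrpkrkkkr

φ(rpkrkkkrrpkkrkrkrrpk) expands symbol-by-symbol to rpk rkk kr rpk kr kr kr rpk rpk rkk kr kr rpk kr rpk kr rpk rpk rkk kr; joining the 20 pieces gives the next term.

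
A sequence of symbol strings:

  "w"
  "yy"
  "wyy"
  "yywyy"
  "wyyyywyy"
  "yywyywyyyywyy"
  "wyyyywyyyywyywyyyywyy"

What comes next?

From term 3 onward, concatenate the second-to-last term with the last: w·yy = wyy, yy·wyy = yywyy, …
So term 8 is yywyywyyyywyy·wyyyywyyyywyywyyyywyy.

yywyywyyyywyywyyyywyyyywyywyyyywyy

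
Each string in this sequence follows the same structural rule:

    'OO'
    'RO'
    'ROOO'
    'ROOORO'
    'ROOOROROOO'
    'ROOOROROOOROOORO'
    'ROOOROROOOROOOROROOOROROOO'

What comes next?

ROOOROROOOROOOROROOOROROOOROOOROROOOROOORO

Each term (from the third on) is the previous term followed by the one before it: term 3 = RO·OO = ROOO.
So term 8 is ROOOROROOOROOOROROOOROROOO·ROOOROROOOROOORO.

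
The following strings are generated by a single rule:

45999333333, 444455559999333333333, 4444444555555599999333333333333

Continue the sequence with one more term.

44444444445555555555999999333333333333333

Reading off run lengths: 4 runs 1, 4, 7; 5 runs 1, 4, 7; 9 runs 3, 4, 5; 3 runs 6, 9, 12 — each is linear in n (n = 1, 2, …).
At n = 4 the blocks have lengths 10, 10, 6, 15.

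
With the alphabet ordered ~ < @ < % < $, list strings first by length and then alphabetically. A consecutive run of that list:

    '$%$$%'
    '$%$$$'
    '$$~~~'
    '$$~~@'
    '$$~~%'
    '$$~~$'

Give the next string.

Treat $$~~$ as a base-4 numeral over the given alphabet and add one, carrying through any trailing $'s.

$$~@~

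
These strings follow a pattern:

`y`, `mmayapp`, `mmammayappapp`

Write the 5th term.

Every step adds mma to the front and app to the end of the previous string.
From mmammayappapp, 2 further steps: mmammayappapp → mmammammayappappapp → (answer).

mmammammammayappappappapp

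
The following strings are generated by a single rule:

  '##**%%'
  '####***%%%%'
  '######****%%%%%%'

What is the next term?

########*****%%%%%%%%

Reading off run lengths: # runs 2, 4, 6; * runs 2, 3, 4; % runs 2, 4, 6 — each is linear in n (n = 1, 2, …).
At n = 4 the blocks have lengths 8, 5, 8.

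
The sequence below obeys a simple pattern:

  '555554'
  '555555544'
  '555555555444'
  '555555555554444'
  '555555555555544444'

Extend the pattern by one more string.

The n-th term is 2n+1 5's then n-1 4's, where the shown terms are n = 2, 3, 4, 5, 6.
Setting n = 7 gives 15, 6 characters in each block.

555555555555555444444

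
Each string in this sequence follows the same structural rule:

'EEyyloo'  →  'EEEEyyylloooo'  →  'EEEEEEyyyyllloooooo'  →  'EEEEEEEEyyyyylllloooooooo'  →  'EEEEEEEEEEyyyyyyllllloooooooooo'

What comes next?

EEEEEEEEEEEEyyyyyyylllllloooooooooooo

The n-th term is 2n-2 E's then n y's then n-1 l's then 2n-2 o's, where the shown terms are n = 2, 3, 4, 5, 6.
Setting n = 7 gives 12, 7, 6, 12 characters in each block.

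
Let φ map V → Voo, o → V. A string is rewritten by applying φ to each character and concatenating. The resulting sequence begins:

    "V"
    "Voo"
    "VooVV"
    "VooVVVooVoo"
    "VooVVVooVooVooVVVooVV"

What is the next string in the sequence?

φ(VooVVVooVooVooVVVooVV) expands symbol-by-symbol to Voo V V Voo Voo Voo V V Voo V V Voo V V Voo Voo Voo V V Voo Voo; joining the 21 pieces gives the next term.

VooVVVooVooVooVVVooVVVooVVVooVooVooVVVooVoo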